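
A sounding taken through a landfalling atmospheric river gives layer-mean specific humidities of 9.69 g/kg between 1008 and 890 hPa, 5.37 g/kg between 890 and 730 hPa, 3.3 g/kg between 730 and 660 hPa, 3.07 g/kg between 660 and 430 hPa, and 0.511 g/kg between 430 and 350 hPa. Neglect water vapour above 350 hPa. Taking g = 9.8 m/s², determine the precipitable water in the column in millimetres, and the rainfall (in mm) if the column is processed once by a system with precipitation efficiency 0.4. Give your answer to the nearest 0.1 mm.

Precipitable water is the column-integrated vapour mass per unit area: PW = (1/g) Σ q̄ Δp, with q in kg/kg and Δp in Pa (1 kg/m² of water = 1 mm).
Layer 1008–890 hPa: Δp = 118 hPa = 11800 Pa, q̄ = 0.00969 kg/kg → 0.00969 × 11800 / 9.8 = 11.67 mm
Layer 890–730 hPa: Δp = 160 hPa = 16000 Pa, q̄ = 0.00537 kg/kg → 0.00537 × 16000 / 9.8 = 8.77 mm
Layer 730–660 hPa: Δp = 70 hPa = 7000 Pa, q̄ = 0.0033 kg/kg → 0.0033 × 7000 / 9.8 = 2.36 mm
Layer 660–430 hPa: Δp = 230 hPa = 23000 Pa, q̄ = 0.00307 kg/kg → 0.00307 × 23000 / 9.8 = 7.21 mm
Layer 430–350 hPa: Δp = 80 hPa = 8000 Pa, q̄ = 0.000511 kg/kg → 0.000511 × 8000 / 9.8 = 0.42 mm
PW = 11.67 + 8.77 + 2.36 + 7.21 + 0.42 = 30.43 ≈ 30.4 mm.
Rainfall = ε × PW = 0.4 × 30.4 = 12.2 mm.

PW ≈ 30.4 mm; rainfall ≈ 12.2 mm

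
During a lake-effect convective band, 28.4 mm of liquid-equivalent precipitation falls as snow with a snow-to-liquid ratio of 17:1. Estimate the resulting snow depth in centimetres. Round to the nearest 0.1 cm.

Snow depth = liquid × ratio = 28.4 mm × 17 = 482.8 mm = 48.3 cm.

snow depth ≈ 48.3 cm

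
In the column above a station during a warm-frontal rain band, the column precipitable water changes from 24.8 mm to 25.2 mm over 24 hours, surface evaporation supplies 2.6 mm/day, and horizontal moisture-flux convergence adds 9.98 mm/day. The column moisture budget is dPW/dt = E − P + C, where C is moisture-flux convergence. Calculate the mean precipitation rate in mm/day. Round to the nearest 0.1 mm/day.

P ≈ 12.2 mm/day

dPW/dt = (25.2 − 24.8) mm / (24/24 day) = +0.400 mm/day.
P = E + C − dPW/dt = 2.6 + (9.98) − (+0.400) = 12.2 mm/day.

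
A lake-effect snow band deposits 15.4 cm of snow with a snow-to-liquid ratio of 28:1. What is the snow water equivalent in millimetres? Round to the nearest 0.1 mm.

SWE ≈ 5.5 mm

SWE = snow depth / ratio = 15.4 cm / 28 = 0.550 cm = 5.5 mm.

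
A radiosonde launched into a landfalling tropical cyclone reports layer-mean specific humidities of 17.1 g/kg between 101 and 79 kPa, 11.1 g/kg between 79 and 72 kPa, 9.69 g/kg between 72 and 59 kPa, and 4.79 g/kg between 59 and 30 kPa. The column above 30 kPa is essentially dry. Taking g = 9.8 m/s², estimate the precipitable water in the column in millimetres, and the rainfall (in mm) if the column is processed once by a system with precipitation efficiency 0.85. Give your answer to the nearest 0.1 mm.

PW ≈ 73.3 mm; rainfall ≈ 62.3 mm

Precipitable water is the column-integrated vapour mass per unit area: PW = (1/g) Σ q̄ Δp, with q in kg/kg and Δp in Pa (1 kg/m² of water = 1 mm).
Layer 101–79 kPa: Δp = 220 hPa = 22000 Pa, q̄ = 0.0171 kg/kg → 0.0171 × 22000 / 9.8 = 38.39 mm
Layer 79–72 kPa: Δp = 70 hPa = 7000 Pa, q̄ = 0.0111 kg/kg → 0.0111 × 7000 / 9.8 = 7.93 mm
Layer 72–59 kPa: Δp = 130 hPa = 13000 Pa, q̄ = 0.00969 kg/kg → 0.00969 × 13000 / 9.8 = 12.85 mm
Layer 59–30 kPa: Δp = 290 hPa = 29000 Pa, q̄ = 0.00479 kg/kg → 0.00479 × 29000 / 9.8 = 14.17 mm
PW = 38.39 + 7.93 + 12.85 + 14.17 = 73.34 ≈ 73.3 mm.
Rainfall = ε × PW = 0.85 × 73.3 = 62.3 mm.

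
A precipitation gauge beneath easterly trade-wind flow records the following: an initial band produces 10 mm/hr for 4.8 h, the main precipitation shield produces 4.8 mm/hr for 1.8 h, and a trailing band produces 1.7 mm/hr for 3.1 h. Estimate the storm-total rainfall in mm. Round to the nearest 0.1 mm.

Total = Σ Rᵢ Δtᵢ = 10 × 4.8 + 4.8 × 1.8 + 1.7 × 3.1
      = 48 + 8.64 + 5.27 = 61.9 mm.

total ≈ 61.9 mm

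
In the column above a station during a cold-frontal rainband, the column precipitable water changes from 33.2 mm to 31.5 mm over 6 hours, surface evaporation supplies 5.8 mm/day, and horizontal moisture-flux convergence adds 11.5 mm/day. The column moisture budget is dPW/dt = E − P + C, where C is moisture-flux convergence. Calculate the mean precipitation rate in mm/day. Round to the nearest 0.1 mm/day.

P ≈ 24.1 mm/day

dPW/dt = (31.5 − 33.2) mm / (6/24 day) = -6.800 mm/day.
P = E + C − dPW/dt = 5.8 + (11.5) − (-6.800) = 24.1 mm/day.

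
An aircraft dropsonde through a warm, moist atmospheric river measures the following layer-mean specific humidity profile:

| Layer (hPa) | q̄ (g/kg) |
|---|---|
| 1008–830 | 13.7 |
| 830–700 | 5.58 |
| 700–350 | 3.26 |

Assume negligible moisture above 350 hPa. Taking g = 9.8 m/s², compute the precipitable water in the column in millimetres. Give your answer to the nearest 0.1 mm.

Precipitable water is the column-integrated vapour mass per unit area: PW = (1/g) Σ q̄ Δp, with q in kg/kg and Δp in Pa (1 kg/m² of water = 1 mm).
Layer 1008–830 hPa: Δp = 178 hPa = 17800 Pa, q̄ = 0.0137 kg/kg → 0.0137 × 17800 / 9.8 = 24.88 mm
Layer 830–700 hPa: Δp = 130 hPa = 13000 Pa, q̄ = 0.00558 kg/kg → 0.00558 × 13000 / 9.8 = 7.40 mm
Layer 700–350 hPa: Δp = 350 hPa = 35000 Pa, q̄ = 0.00326 kg/kg → 0.00326 × 35000 / 9.8 = 11.64 mm
PW = 24.88 + 7.40 + 11.64 = 43.92 ≈ 43.9 mm.

PW ≈ 43.9 mm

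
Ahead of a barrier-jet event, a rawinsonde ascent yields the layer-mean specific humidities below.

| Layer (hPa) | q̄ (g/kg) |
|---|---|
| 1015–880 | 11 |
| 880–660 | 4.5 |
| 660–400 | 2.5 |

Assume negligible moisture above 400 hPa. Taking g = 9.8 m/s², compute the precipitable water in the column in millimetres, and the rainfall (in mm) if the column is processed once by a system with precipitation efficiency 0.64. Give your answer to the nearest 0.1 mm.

Precipitable water is the column-integrated vapour mass per unit area: PW = (1/g) Σ q̄ Δp, with q in kg/kg and Δp in Pa (1 kg/m² of water = 1 mm).
Layer 1015–880 hPa: Δp = 135 hPa = 13500 Pa, q̄ = 0.011 kg/kg → 0.011 × 13500 / 9.8 = 15.15 mm
Layer 880–660 hPa: Δp = 220 hPa = 22000 Pa, q̄ = 0.0045 kg/kg → 0.0045 × 22000 / 9.8 = 10.10 mm
Layer 660–400 hPa: Δp = 260 hPa = 26000 Pa, q̄ = 0.0025 kg/kg → 0.0025 × 26000 / 9.8 = 6.63 mm
PW = 15.15 + 10.10 + 6.63 = 31.88 ≈ 31.9 mm.
Rainfall = ε × PW = 0.64 × 31.9 = 20.4 mm.

PW ≈ 31.9 mm; rainfall ≈ 20.4 mm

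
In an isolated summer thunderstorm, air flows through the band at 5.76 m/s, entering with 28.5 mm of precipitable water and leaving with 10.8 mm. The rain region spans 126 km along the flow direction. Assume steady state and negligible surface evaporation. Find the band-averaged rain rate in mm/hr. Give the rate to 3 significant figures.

R ≈ 2.91 mm/hr

Column moisture flux per unit crosswind length is F = V × PW.
Inflow: F_in = 5.76 × 28.5 = 164.16 mm·m/s
Outflow: F_out = 5.76 × 10.8 = 62.208 mm·m/s
Steady-state rate R = (F_in − F_out)/L = (164.16 − 62.208) / 126000 m = 8.091e-04 mm/s.
R = 8.091e-04 × 3600 = 2.91 mm/hr.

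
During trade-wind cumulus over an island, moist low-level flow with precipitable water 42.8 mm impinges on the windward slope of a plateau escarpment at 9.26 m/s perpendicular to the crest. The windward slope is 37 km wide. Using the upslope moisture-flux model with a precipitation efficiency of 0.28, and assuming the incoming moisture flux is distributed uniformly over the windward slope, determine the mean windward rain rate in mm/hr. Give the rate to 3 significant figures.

Incoming column moisture flux per unit ridge length: F = V × PW = 9.26 × 42.8 = 396.328 mm·m/s.
Spread over the 37 km slope with efficiency ε = 0.28: R = ε·F/W = 0.28 × 396.328 / 37000 m = 2.999e-03 mm/s.
R = 2.999e-03 × 3600 = 10.8 mm/hr.

R ≈ 10.8 mm/hr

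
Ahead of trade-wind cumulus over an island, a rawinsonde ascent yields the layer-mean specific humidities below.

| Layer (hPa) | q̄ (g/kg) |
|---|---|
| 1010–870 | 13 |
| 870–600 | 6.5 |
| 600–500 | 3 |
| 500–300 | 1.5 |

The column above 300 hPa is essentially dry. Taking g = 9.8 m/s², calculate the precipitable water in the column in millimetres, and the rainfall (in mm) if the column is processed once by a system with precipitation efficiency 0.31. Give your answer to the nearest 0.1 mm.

PW ≈ 42.6 mm; rainfall ≈ 13.2 mm

Precipitable water is the column-integrated vapour mass per unit area: PW = (1/g) Σ q̄ Δp, with q in kg/kg and Δp in Pa (1 kg/m² of water = 1 mm).
Layer 1010–870 hPa: Δp = 140 hPa = 14000 Pa, q̄ = 0.013 kg/kg → 0.013 × 14000 / 9.8 = 18.57 mm
Layer 870–600 hPa: Δp = 270 hPa = 27000 Pa, q̄ = 0.0065 kg/kg → 0.0065 × 27000 / 9.8 = 17.91 mm
Layer 600–500 hPa: Δp = 100 hPa = 10000 Pa, q̄ = 0.003 kg/kg → 0.003 × 10000 / 9.8 = 3.06 mm
Layer 500–300 hPa: Δp = 200 hPa = 20000 Pa, q̄ = 0.0015 kg/kg → 0.0015 × 20000 / 9.8 = 3.06 mm
PW = 18.57 + 17.91 + 3.06 + 3.06 = 42.60 ≈ 42.6 mm.
Rainfall = ε × PW = 0.31 × 42.6 = 13.2 mm.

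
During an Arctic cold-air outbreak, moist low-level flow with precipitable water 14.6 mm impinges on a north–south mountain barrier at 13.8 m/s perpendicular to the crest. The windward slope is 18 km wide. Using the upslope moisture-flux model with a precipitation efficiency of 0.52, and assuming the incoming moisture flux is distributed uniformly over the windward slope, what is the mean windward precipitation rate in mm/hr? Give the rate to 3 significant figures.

R ≈ 21.0 mm/hr

Incoming column moisture flux per unit ridge length: F = V × PW = 13.8 × 14.6 = 201.48 mm·m/s.
Spread over the 18 km slope with efficiency ε = 0.52: R = ε·F/W = 0.52 × 201.48 / 18000 m = 5.821e-03 mm/s.
R = 5.821e-03 × 3600 = 21.0 mm/hr.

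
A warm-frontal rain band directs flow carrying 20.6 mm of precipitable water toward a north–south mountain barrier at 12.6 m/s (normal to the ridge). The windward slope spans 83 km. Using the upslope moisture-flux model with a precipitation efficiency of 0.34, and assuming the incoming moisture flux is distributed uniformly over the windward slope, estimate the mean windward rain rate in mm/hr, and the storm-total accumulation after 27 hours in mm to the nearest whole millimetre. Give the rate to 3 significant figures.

R ≈ 3.83 mm/hr; total ≈ 103 mm

Incoming column moisture flux per unit ridge length: F = V × PW = 12.6 × 20.6 = 259.56 mm·m/s.
Spread over the 83 km slope with efficiency ε = 0.34: R = ε·F/W = 0.34 × 259.56 / 83000 m = 1.063e-03 mm/s.
R = 1.063e-03 × 3600 = 3.83 mm/hr.
Over 27 h: total = 3.83 × 27 = 103.41 ≈ 103 mm.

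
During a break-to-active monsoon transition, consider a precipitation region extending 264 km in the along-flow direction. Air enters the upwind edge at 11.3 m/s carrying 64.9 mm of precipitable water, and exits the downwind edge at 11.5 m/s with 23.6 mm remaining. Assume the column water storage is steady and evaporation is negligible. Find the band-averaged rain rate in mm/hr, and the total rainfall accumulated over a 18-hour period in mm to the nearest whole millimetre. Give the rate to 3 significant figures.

Column moisture flux per unit crosswind length is F = V × PW.
Inflow: F_in = 11.3 × 64.9 = 733.37 mm·m/s
Outflow: F_out = 11.5 × 23.6 = 271.4 mm·m/s
Steady-state rate R = (F_in − F_out)/L = (733.37 − 271.4) / 264000 m = 1.750e-03 mm/s.
R = 1.750e-03 × 3600 = 6.30 mm/hr.
Over 18 h: total = 6.30 × 18 = 113.4 ≈ 113 mm.

R ≈ 6.30 mm/hr; total ≈ 113 mm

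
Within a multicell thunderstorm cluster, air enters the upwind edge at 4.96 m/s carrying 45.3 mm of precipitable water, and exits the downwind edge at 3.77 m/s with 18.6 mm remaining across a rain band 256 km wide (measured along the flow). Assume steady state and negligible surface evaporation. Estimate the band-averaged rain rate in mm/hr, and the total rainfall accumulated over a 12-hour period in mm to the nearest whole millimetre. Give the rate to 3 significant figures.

Column moisture flux per unit crosswind length is F = V × PW.
Inflow: F_in = 4.96 × 45.3 = 224.688 mm·m/s
Outflow: F_out = 3.77 × 18.6 = 70.122 mm·m/s
Steady-state rate R = (F_in − F_out)/L = (224.688 − 70.122) / 256000 m = 6.038e-04 mm/s.
R = 6.038e-04 × 3600 = 2.17 mm/hr.
Over 12 h: total = 2.17 × 12 = 26.04 ≈ 26 mm.

R ≈ 2.17 mm/hr; total ≈ 26 mm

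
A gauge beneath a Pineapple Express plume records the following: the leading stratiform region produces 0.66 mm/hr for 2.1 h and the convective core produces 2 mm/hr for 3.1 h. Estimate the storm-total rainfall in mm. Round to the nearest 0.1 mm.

total ≈ 7.6 mm

Total = Σ Rᵢ Δtᵢ = 0.66 × 2.1 + 2 × 3.1
      = 1.386 + 6.2 = 7.6 mm.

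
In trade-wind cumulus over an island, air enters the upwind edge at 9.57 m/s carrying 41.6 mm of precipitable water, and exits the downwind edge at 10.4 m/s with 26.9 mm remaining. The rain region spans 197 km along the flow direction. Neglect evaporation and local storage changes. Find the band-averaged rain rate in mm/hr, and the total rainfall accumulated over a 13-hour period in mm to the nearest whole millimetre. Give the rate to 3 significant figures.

Column moisture flux per unit crosswind length is F = V × PW.
Inflow: F_in = 9.57 × 41.6 = 398.112 mm·m/s
Outflow: F_out = 10.4 × 26.9 = 279.76 mm·m/s
Steady-state rate R = (F_in − F_out)/L = (398.112 − 279.76) / 197000 m = 6.008e-04 mm/s.
R = 6.008e-04 × 3600 = 2.16 mm/hr.
Over 13 h: total = 2.16 × 13 = 28.08 ≈ 28 mm.

R ≈ 2.16 mm/hr; total ≈ 28 mm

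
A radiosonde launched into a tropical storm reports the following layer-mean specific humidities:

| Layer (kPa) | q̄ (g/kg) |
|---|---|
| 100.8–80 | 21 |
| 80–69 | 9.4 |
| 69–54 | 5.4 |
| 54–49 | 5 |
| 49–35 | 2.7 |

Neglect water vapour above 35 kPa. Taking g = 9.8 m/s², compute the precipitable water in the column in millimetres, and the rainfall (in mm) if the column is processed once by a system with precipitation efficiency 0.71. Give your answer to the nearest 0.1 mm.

PW ≈ 69.8 mm; rainfall ≈ 49.6 mm

Precipitable water is the column-integrated vapour mass per unit area: PW = (1/g) Σ q̄ Δp, with q in kg/kg and Δp in Pa (1 kg/m² of water = 1 mm).
Layer 100.8–80 kPa: Δp = 208 hPa = 20800 Pa, q̄ = 0.021 kg/kg → 0.021 × 20800 / 9.8 = 44.57 mm
Layer 80–69 kPa: Δp = 110 hPa = 11000 Pa, q̄ = 0.0094 kg/kg → 0.0094 × 11000 / 9.8 = 10.55 mm
Layer 69–54 kPa: Δp = 150 hPa = 15000 Pa, q̄ = 0.0054 kg/kg → 0.0054 × 15000 / 9.8 = 8.27 mm
Layer 54–49 kPa: Δp = 50 hPa = 5000 Pa, q̄ = 0.005 kg/kg → 0.005 × 5000 / 9.8 = 2.55 mm
Layer 49–35 kPa: Δp = 140 hPa = 14000 Pa, q̄ = 0.0027 kg/kg → 0.0027 × 14000 / 9.8 = 3.86 mm
PW = 44.57 + 10.55 + 8.27 + 2.55 + 3.86 = 69.80 ≈ 69.8 mm.
Rainfall = ε × PW = 0.71 × 69.8 = 49.6 mm.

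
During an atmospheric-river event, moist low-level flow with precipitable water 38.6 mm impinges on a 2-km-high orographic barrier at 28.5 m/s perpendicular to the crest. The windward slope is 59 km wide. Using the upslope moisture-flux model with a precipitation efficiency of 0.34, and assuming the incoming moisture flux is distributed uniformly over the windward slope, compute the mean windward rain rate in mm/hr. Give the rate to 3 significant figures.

R ≈ 22.8 mm/hr

Incoming column moisture flux per unit ridge length: F = V × PW = 28.5 × 38.6 = 1100.1 mm·m/s.
Spread over the 59 km slope with efficiency ε = 0.34: R = ε·F/W = 0.34 × 1100.1 / 59000 m = 6.340e-03 mm/s.
R = 6.340e-03 × 3600 = 22.8 mm/hr.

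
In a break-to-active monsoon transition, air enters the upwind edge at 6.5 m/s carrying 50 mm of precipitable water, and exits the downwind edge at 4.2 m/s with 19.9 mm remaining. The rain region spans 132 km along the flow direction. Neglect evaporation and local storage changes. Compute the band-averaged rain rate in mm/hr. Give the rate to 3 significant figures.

R ≈ 6.58 mm/hr

Column moisture flux per unit crosswind length is F = V × PW.
Inflow: F_in = 6.5 × 50 = 325 mm·m/s
Outflow: F_out = 4.2 × 19.9 = 83.58 mm·m/s
Steady-state rate R = (F_in − F_out)/L = (325 − 83.58) / 132000 m = 1.829e-03 mm/s.
R = 1.829e-03 × 3600 = 6.58 mm/hr.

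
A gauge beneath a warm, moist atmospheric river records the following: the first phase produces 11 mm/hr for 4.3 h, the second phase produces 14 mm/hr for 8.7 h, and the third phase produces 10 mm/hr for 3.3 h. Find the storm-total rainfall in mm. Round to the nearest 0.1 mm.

Total = Σ Rᵢ Δtᵢ = 11 × 4.3 + 14 × 8.7 + 10 × 3.3
      = 47.3 + 121.8 + 33 = 202.1 mm.

total ≈ 202.1 mm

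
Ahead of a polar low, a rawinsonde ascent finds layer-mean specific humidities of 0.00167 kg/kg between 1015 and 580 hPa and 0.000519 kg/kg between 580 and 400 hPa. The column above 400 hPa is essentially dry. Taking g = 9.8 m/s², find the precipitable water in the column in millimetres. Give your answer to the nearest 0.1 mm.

Precipitable water is the column-integrated vapour mass per unit area: PW = (1/g) Σ q̄ Δp, with q in kg/kg and Δp in Pa (1 kg/m² of water = 1 mm).
Layer 1015–580 hPa: Δp = 435 hPa = 43500 Pa, q̄ = 0.00167 kg/kg → 0.00167 × 43500 / 9.8 = 7.41 mm
Layer 580–400 hPa: Δp = 180 hPa = 18000 Pa, q̄ = 0.000519 kg/kg → 0.000519 × 18000 / 9.8 = 0.95 mm
PW = 7.41 + 0.95 = 8.36 ≈ 8.4 mm.

PW ≈ 8.4 mm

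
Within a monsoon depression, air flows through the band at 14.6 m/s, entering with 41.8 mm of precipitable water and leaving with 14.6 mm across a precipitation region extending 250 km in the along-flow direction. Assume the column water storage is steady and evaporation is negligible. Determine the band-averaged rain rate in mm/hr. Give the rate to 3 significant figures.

R ≈ 5.72 mm/hr

Column moisture flux per unit crosswind length is F = V × PW.
Inflow: F_in = 14.6 × 41.8 = 610.28 mm·m/s
Outflow: F_out = 14.6 × 14.6 = 213.16 mm·m/s
Steady-state rate R = (F_in − F_out)/L = (610.28 − 213.16) / 250000 m = 1.588e-03 mm/s.
R = 1.588e-03 × 3600 = 5.72 mm/hr.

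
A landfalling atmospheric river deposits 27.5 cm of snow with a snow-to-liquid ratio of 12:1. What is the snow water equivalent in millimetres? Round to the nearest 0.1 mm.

SWE ≈ 22.9 mm

SWE = snow depth / ratio = 27.5 cm / 12 = 2.292 cm = 22.9 mm.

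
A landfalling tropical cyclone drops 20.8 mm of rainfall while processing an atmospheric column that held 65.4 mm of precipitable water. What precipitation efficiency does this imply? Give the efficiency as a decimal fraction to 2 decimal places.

ε ≈ 0.32

ε = rainfall / PW = 20.8 / 65.4 = 0.32.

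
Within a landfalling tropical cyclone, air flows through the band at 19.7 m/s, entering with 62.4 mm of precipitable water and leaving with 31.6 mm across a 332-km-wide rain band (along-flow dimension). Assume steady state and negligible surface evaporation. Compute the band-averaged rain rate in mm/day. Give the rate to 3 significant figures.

Column moisture flux per unit crosswind length is F = V × PW.
Inflow: F_in = 19.7 × 62.4 = 1229.28 mm·m/s
Outflow: F_out = 19.7 × 31.6 = 622.52 mm·m/s
Steady-state rate R = (F_in − F_out)/L = (1229.28 − 622.52) / 332000 m = 1.828e-03 mm/s.
R = 1.828e-03 × 3600 × 24 = 158 mm/day.

R ≈ 158 mm/day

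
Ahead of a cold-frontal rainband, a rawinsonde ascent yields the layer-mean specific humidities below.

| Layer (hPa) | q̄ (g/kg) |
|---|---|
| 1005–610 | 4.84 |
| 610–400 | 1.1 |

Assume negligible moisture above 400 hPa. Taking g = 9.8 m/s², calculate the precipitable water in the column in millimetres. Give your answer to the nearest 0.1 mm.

PW ≈ 21.9 mm

Precipitable water is the column-integrated vapour mass per unit area: PW = (1/g) Σ q̄ Δp, with q in kg/kg and Δp in Pa (1 kg/m² of water = 1 mm).
Layer 1005–610 hPa: Δp = 395 hPa = 39500 Pa, q̄ = 0.00484 kg/kg → 0.00484 × 39500 / 9.8 = 19.51 mm
Layer 610–400 hPa: Δp = 210 hPa = 21000 Pa, q̄ = 0.0011 kg/kg → 0.0011 × 21000 / 9.8 = 2.36 mm
PW = 19.51 + 2.36 = 21.87 ≈ 21.9 mm.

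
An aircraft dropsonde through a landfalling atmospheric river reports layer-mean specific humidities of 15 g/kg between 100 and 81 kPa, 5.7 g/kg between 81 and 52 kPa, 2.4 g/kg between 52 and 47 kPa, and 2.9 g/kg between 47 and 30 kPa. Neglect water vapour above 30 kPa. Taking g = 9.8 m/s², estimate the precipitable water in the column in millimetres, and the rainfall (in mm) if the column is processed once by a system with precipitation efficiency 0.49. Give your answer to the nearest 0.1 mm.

Precipitable water is the column-integrated vapour mass per unit area: PW = (1/g) Σ q̄ Δp, with q in kg/kg and Δp in Pa (1 kg/m² of water = 1 mm).
Layer 100–81 kPa: Δp = 190 hPa = 19000 Pa, q̄ = 0.015 kg/kg → 0.015 × 19000 / 9.8 = 29.08 mm
Layer 81–52 kPa: Δp = 290 hPa = 29000 Pa, q̄ = 0.0057 kg/kg → 0.0057 × 29000 / 9.8 = 16.87 mm
Layer 52–47 kPa: Δp = 50 hPa = 5000 Pa, q̄ = 0.0024 kg/kg → 0.0024 × 5000 / 9.8 = 1.22 mm
Layer 47–30 kPa: Δp = 170 hPa = 17000 Pa, q̄ = 0.0029 kg/kg → 0.0029 × 17000 / 9.8 = 5.03 mm
PW = 29.08 + 16.87 + 1.22 + 5.03 = 52.20 ≈ 52.2 mm.
Rainfall = ε × PW = 0.49 × 52.2 = 25.6 mm.

PW ≈ 52.2 mm; rainfall ≈ 25.6 mm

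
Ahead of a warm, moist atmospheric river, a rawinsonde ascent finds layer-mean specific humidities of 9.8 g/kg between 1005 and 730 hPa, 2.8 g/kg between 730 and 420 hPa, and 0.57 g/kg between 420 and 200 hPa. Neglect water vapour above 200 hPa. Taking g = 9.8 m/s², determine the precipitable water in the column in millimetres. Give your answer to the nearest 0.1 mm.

Precipitable water is the column-integrated vapour mass per unit area: PW = (1/g) Σ q̄ Δp, with q in kg/kg and Δp in Pa (1 kg/m² of water = 1 mm).
Layer 1005–730 hPa: Δp = 275 hPa = 27500 Pa, q̄ = 0.0098 kg/kg → 0.0098 × 27500 / 9.8 = 27.50 mm
Layer 730–420 hPa: Δp = 310 hPa = 31000 Pa, q̄ = 0.0028 kg/kg → 0.0028 × 31000 / 9.8 = 8.86 mm
Layer 420–200 hPa: Δp = 220 hPa = 22000 Pa, q̄ = 0.00057 kg/kg → 0.00057 × 22000 / 9.8 = 1.28 mm
PW = 27.50 + 8.86 + 1.28 = 37.64 ≈ 37.6 mm.

PW ≈ 37.6 mm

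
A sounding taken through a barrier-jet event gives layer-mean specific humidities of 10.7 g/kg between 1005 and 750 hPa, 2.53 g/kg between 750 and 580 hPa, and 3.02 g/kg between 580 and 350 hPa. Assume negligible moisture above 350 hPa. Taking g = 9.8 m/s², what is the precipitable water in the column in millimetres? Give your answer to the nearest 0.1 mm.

PW ≈ 39.3 mm

Precipitable water is the column-integrated vapour mass per unit area: PW = (1/g) Σ q̄ Δp, with q in kg/kg and Δp in Pa (1 kg/m² of water = 1 mm).
Layer 1005–750 hPa: Δp = 255 hPa = 25500 Pa, q̄ = 0.0107 kg/kg → 0.0107 × 25500 / 9.8 = 27.84 mm
Layer 750–580 hPa: Δp = 170 hPa = 17000 Pa, q̄ = 0.00253 kg/kg → 0.00253 × 17000 / 9.8 = 4.39 mm
Layer 580–350 hPa: Δp = 230 hPa = 23000 Pa, q̄ = 0.00302 kg/kg → 0.00302 × 23000 / 9.8 = 7.09 mm
PW = 27.84 + 4.39 + 7.09 = 39.32 ≈ 39.3 mm.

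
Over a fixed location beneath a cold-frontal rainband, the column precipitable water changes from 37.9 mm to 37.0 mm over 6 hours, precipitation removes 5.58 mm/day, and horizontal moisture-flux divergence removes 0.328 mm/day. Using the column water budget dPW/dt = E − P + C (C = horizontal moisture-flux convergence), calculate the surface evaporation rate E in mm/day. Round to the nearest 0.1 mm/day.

E ≈ 2.3 mm/day

dPW/dt = (37.0 − 37.9) mm / (6/24 day) = -3.600 mm/day.
E = dPW/dt + P − C = (-3.600) + 5.58 − (-0.328) = 2.3 mm/day.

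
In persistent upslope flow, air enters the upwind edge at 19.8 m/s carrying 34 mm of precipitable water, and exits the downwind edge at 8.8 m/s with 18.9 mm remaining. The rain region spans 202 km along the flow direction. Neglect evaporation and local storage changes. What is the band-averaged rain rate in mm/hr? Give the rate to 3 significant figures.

Column moisture flux per unit crosswind length is F = V × PW.
Inflow: F_in = 19.8 × 34 = 673.2 mm·m/s
Outflow: F_out = 8.8 × 18.9 = 166.32 mm·m/s
Steady-state rate R = (F_in − F_out)/L = (673.2 − 166.32) / 202000 m = 2.509e-03 mm/s.
R = 2.509e-03 × 3600 = 9.03 mm/hr.

R ≈ 9.03 mm/hr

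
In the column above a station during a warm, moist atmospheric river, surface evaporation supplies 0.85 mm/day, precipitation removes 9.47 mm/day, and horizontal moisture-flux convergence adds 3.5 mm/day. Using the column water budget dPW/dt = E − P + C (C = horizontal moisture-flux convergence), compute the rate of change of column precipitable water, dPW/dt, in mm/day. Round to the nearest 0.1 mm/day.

dPW/dt = E − P + C = 0.85 − 9.47 + (3.5) = -5.1 mm/day.

dPW/dt ≈ -5.1 mm/day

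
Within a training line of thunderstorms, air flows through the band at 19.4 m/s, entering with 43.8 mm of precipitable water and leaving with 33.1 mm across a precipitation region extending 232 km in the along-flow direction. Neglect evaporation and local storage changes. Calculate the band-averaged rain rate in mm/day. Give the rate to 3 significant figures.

R ≈ 77.3 mm/day

Column moisture flux per unit crosswind length is F = V × PW.
Inflow: F_in = 19.4 × 43.8 = 849.72 mm·m/s
Outflow: F_out = 19.4 × 33.1 = 642.14 mm·m/s
Steady-state rate R = (F_in − F_out)/L = (849.72 − 642.14) / 232000 m = 8.947e-04 mm/s.
R = 8.947e-04 × 3600 × 24 = 77.3 mm/day.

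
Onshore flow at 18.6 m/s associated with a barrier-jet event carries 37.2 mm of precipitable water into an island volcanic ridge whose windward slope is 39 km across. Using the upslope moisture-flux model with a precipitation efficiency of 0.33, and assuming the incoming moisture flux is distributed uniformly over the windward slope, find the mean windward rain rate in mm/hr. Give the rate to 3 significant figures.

Incoming column moisture flux per unit ridge length: F = V × PW = 18.6 × 37.2 = 691.92 mm·m/s.
Spread over the 39 km slope with efficiency ε = 0.33: R = ε·F/W = 0.33 × 691.92 / 39000 m = 5.855e-03 mm/s.
R = 5.855e-03 × 3600 = 21.1 mm/hr.

R ≈ 21.1 mm/hr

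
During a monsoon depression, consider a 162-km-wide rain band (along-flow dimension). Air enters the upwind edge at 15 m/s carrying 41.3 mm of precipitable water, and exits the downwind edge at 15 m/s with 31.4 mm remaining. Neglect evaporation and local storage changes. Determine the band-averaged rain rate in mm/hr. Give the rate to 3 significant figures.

Column moisture flux per unit crosswind length is F = V × PW.
Inflow: F_in = 15 × 41.3 = 619.5 mm·m/s
Outflow: F_out = 15 × 31.4 = 471 mm·m/s
Steady-state rate R = (F_in − F_out)/L = (619.5 − 471) / 162000 m = 9.167e-04 mm/s.
R = 9.167e-04 × 3600 = 3.30 mm/hr.

R ≈ 3.30 mm/hr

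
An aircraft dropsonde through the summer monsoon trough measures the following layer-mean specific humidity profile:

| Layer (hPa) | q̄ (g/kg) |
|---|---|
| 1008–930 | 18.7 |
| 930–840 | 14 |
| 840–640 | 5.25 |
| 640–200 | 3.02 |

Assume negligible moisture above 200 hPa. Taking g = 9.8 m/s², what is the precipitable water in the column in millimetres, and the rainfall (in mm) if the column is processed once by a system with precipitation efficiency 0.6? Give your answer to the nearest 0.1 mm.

Precipitable water is the column-integrated vapour mass per unit area: PW = (1/g) Σ q̄ Δp, with q in kg/kg and Δp in Pa (1 kg/m² of water = 1 mm).
Layer 1008–930 hPa: Δp = 78 hPa = 7800 Pa, q̄ = 0.0187 kg/kg → 0.0187 × 7800 / 9.8 = 14.88 mm
Layer 930–840 hPa: Δp = 90 hPa = 9000 Pa, q̄ = 0.014 kg/kg → 0.014 × 9000 / 9.8 = 12.86 mm
Layer 840–640 hPa: Δp = 200 hPa = 20000 Pa, q̄ = 0.00525 kg/kg → 0.00525 × 20000 / 9.8 = 10.71 mm
Layer 640–200 hPa: Δp = 440 hPa = 44000 Pa, q̄ = 0.00302 kg/kg → 0.00302 × 44000 / 9.8 = 13.56 mm
PW = 14.88 + 12.86 + 10.71 + 13.56 = 52.01 ≈ 52.0 mm.
Rainfall = ε × PW = 0.6 × 52.0 = 31.2 mm.

PW ≈ 52.0 mm; rainfall ≈ 31.2 mm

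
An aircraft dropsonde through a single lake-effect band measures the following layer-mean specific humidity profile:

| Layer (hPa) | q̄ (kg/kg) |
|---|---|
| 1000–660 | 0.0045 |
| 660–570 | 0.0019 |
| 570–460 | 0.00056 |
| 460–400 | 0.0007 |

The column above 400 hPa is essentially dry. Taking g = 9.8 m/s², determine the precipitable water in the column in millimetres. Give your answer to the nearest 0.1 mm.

Precipitable water is the column-integrated vapour mass per unit area: PW = (1/g) Σ q̄ Δp, with q in kg/kg and Δp in Pa (1 kg/m² of water = 1 mm).
Layer 1000–660 hPa: Δp = 340 hPa = 34000 Pa, q̄ = 0.0045 kg/kg → 0.0045 × 34000 / 9.8 = 15.61 mm
Layer 660–570 hPa: Δp = 90 hPa = 9000 Pa, q̄ = 0.0019 kg/kg → 0.0019 × 9000 / 9.8 = 1.74 mm
Layer 570–460 hPa: Δp = 110 hPa = 11000 Pa, q̄ = 0.00056 kg/kg → 0.00056 × 11000 / 9.8 = 0.63 mm
Layer 460–400 hPa: Δp = 60 hPa = 6000 Pa, q̄ = 0.0007 kg/kg → 0.0007 × 6000 / 9.8 = 0.43 mm
PW = 15.61 + 1.74 + 0.63 + 0.43 = 18.41 ≈ 18.4 mm.

PW ≈ 18.4 mm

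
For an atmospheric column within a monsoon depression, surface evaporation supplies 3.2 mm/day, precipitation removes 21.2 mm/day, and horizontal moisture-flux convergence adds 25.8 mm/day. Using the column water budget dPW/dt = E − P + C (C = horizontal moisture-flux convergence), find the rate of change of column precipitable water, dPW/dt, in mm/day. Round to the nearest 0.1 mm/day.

dPW/dt = E − P + C = 3.2 − 21.2 + (25.8) = 7.8 mm/day.

dPW/dt ≈ 7.8 mm/day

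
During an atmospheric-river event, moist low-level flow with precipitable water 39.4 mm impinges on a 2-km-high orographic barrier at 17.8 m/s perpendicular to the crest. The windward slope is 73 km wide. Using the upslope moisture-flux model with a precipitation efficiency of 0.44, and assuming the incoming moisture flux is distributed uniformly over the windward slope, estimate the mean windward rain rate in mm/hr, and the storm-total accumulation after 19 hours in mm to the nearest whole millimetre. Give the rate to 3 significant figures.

R ≈ 15.2 mm/hr; total ≈ 289 mm

Incoming column moisture flux per unit ridge length: F = V × PW = 17.8 × 39.4 = 701.32 mm·m/s.
Spread over the 73 km slope with efficiency ε = 0.44: R = ε·F/W = 0.44 × 701.32 / 73000 m = 4.227e-03 mm/s.
R = 4.227e-03 × 3600 = 15.2 mm/hr.
Over 19 h: total = 15.2 × 19 = 288.8 ≈ 289 mm.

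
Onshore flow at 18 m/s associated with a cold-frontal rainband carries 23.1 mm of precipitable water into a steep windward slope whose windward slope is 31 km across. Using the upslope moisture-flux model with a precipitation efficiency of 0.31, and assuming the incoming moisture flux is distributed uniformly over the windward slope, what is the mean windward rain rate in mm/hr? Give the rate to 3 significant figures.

R ≈ 15.0 mm/hr

Incoming column moisture flux per unit ridge length: F = V × PW = 18 × 23.1 = 415.8 mm·m/s.
Spread over the 31 km slope with efficiency ε = 0.31: R = ε·F/W = 0.31 × 415.8 / 31000 m = 4.158e-03 mm/s.
R = 4.158e-03 × 3600 = 15.0 mm/hr.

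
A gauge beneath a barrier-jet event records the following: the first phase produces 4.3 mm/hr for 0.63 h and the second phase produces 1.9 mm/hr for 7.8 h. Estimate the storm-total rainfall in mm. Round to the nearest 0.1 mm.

total ≈ 17.5 mm

Total = Σ Rᵢ Δtᵢ = 4.3 × 0.63 + 1.9 × 7.8
      = 2.709 + 14.82 = 17.5 mm.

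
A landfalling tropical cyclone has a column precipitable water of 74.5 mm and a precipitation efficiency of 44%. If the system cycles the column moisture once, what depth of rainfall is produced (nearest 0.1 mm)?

Rainfall = ε × PW = 0.44 × 74.5 = 32.8 mm.

rainfall ≈ 32.8 mm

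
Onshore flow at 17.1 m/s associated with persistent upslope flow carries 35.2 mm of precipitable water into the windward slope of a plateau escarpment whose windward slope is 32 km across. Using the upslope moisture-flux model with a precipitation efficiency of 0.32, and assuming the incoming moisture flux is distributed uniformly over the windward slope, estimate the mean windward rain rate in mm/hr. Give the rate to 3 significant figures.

R ≈ 21.7 mm/hr

Incoming column moisture flux per unit ridge length: F = V × PW = 17.1 × 35.2 = 601.92 mm·m/s.
Spread over the 32 km slope with efficiency ε = 0.32: R = ε·F/W = 0.32 × 601.92 / 32000 m = 6.019e-03 mm/s.
R = 6.019e-03 × 3600 = 21.7 mm/hr.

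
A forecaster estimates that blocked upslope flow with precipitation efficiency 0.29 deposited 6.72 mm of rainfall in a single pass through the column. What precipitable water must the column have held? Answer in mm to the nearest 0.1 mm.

PW = rainfall / ε = 6.72 / 0.29 = 23.2 mm.

PW ≈ 23.2 mm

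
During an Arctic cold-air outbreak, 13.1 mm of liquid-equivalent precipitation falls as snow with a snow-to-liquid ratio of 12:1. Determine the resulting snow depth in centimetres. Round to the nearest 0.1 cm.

snow depth ≈ 15.7 cm

Snow depth = liquid × ratio = 13.1 mm × 12 = 157.2 mm = 15.7 cm.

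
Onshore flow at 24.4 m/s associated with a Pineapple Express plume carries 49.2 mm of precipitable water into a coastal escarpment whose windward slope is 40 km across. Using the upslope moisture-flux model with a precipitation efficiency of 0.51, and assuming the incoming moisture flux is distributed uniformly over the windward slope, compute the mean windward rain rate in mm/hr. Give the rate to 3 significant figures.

R ≈ 55.1 mm/hr

Incoming column moisture flux per unit ridge length: F = V × PW = 24.4 × 49.2 = 1200.48 mm·m/s.
Spread over the 40 km slope with efficiency ε = 0.51: R = ε·F/W = 0.51 × 1200.48 / 40000 m = 1.531e-02 mm/s.
R = 1.531e-02 × 3600 = 55.1 mm/hr.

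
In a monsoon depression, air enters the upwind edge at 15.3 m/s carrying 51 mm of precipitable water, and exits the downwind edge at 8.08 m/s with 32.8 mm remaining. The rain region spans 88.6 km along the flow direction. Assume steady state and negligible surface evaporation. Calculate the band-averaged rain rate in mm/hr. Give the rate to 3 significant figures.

R ≈ 20.9 mm/hr

Column moisture flux per unit crosswind length is F = V × PW.
Inflow: F_in = 15.3 × 51 = 780.3 mm·m/s
Outflow: F_out = 8.08 × 32.8 = 265.024 mm·m/s
Steady-state rate R = (F_in − F_out)/L = (780.3 − 265.024) / 88600 m = 5.816e-03 mm/s.
R = 5.816e-03 × 3600 = 20.9 mm/hr.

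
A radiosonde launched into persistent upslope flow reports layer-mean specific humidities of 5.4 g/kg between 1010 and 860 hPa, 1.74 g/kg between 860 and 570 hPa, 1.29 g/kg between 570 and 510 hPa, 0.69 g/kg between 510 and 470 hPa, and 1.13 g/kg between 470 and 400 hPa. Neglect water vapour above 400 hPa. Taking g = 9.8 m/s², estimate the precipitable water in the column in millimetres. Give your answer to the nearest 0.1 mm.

PW ≈ 15.3 mm

Precipitable water is the column-integrated vapour mass per unit area: PW = (1/g) Σ q̄ Δp, with q in kg/kg and Δp in Pa (1 kg/m² of water = 1 mm).
Layer 1010–860 hPa: Δp = 150 hPa = 15000 Pa, q̄ = 0.0054 kg/kg → 0.0054 × 15000 / 9.8 = 8.27 mm
Layer 860–570 hPa: Δp = 290 hPa = 29000 Pa, q̄ = 0.00174 kg/kg → 0.00174 × 29000 / 9.8 = 5.15 mm
Layer 570–510 hPa: Δp = 60 hPa = 6000 Pa, q̄ = 0.00129 kg/kg → 0.00129 × 6000 / 9.8 = 0.79 mm
Layer 510–470 hPa: Δp = 40 hPa = 4000 Pa, q̄ = 0.00069 kg/kg → 0.00069 × 4000 / 9.8 = 0.28 mm
Layer 470–400 hPa: Δp = 70 hPa = 7000 Pa, q̄ = 0.00113 kg/kg → 0.00113 × 7000 / 9.8 = 0.81 mm
PW = 8.27 + 5.15 + 0.79 + 0.28 + 0.81 = 15.30 ≈ 15.3 mm.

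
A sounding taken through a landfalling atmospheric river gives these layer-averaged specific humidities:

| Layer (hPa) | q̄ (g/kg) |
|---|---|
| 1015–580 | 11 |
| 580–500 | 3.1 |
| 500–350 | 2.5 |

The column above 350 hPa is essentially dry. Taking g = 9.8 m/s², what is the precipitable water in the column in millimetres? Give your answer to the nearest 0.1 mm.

Precipitable water is the column-integrated vapour mass per unit area: PW = (1/g) Σ q̄ Δp, with q in kg/kg and Δp in Pa (1 kg/m² of water = 1 mm).
Layer 1015–580 hPa: Δp = 435 hPa = 43500 Pa, q̄ = 0.011 kg/kg → 0.011 × 43500 / 9.8 = 48.83 mm
Layer 580–500 hPa: Δp = 80 hPa = 8000 Pa, q̄ = 0.0031 kg/kg → 0.0031 × 8000 / 9.8 = 2.53 mm
Layer 500–350 hPa: Δp = 150 hPa = 15000 Pa, q̄ = 0.0025 kg/kg → 0.0025 × 15000 / 9.8 = 3.83 mm
PW = 48.83 + 2.53 + 3.83 = 55.19 ≈ 55.2 mm.

PW ≈ 55.2 mm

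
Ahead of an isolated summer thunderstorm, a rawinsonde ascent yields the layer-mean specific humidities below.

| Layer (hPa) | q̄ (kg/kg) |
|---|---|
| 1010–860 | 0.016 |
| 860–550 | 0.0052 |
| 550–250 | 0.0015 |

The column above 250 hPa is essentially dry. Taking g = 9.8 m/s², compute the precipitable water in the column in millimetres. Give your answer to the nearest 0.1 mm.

PW ≈ 45.5 mm

Precipitable water is the column-integrated vapour mass per unit area: PW = (1/g) Σ q̄ Δp, with q in kg/kg and Δp in Pa (1 kg/m² of water = 1 mm).
Layer 1010–860 hPa: Δp = 150 hPa = 15000 Pa, q̄ = 0.016 kg/kg → 0.016 × 15000 / 9.8 = 24.49 mm
Layer 860–550 hPa: Δp = 310 hPa = 31000 Pa, q̄ = 0.0052 kg/kg → 0.0052 × 31000 / 9.8 = 16.45 mm
Layer 550–250 hPa: Δp = 300 hPa = 30000 Pa, q̄ = 0.0015 kg/kg → 0.0015 × 30000 / 9.8 = 4.59 mm
PW = 24.49 + 16.45 + 4.59 = 45.53 ≈ 45.5 mm.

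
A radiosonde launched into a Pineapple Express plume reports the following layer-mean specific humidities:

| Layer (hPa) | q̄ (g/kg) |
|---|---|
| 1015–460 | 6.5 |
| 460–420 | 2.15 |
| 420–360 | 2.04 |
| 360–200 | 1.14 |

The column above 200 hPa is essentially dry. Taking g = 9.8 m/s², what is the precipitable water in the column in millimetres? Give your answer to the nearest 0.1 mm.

Precipitable water is the column-integrated vapour mass per unit area: PW = (1/g) Σ q̄ Δp, with q in kg/kg and Δp in Pa (1 kg/m² of water = 1 mm).
Layer 1015–460 hPa: Δp = 555 hPa = 55500 Pa, q̄ = 0.0065 kg/kg → 0.0065 × 55500 / 9.8 = 36.81 mm
Layer 460–420 hPa: Δp = 40 hPa = 4000 Pa, q̄ = 0.00215 kg/kg → 0.00215 × 4000 / 9.8 = 0.88 mm
Layer 420–360 hPa: Δp = 60 hPa = 6000 Pa, q̄ = 0.00204 kg/kg → 0.00204 × 6000 / 9.8 = 1.25 mm
Layer 360–200 hPa: Δp = 160 hPa = 16000 Pa, q̄ = 0.00114 kg/kg → 0.00114 × 16000 / 9.8 = 1.86 mm
PW = 36.81 + 0.88 + 1.25 + 1.86 = 40.80 ≈ 40.8 mm.

PW ≈ 40.8 mm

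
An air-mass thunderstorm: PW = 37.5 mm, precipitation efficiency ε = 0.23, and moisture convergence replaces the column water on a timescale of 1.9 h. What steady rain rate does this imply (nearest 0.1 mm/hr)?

R ≈ 4.5 mm/hr

Each overturning extracts ε × PW = 0.23 × 37.5 = 8.625 mm.
Rate = ε·PW / τ = 8.625 / 1.9 h = 4.5 mm/hr.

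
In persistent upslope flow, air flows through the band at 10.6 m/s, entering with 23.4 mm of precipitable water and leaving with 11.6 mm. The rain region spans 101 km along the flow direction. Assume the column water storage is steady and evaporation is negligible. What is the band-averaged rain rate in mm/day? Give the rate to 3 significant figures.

Column moisture flux per unit crosswind length is F = V × PW.
Inflow: F_in = 10.6 × 23.4 = 248.04 mm·m/s
Outflow: F_out = 10.6 × 11.6 = 122.96 mm·m/s
Steady-state rate R = (F_in − F_out)/L = (248.04 − 122.96) / 101000 m = 1.238e-03 mm/s.
R = 1.238e-03 × 3600 × 24 = 107 mm/day.

R ≈ 107 mm/day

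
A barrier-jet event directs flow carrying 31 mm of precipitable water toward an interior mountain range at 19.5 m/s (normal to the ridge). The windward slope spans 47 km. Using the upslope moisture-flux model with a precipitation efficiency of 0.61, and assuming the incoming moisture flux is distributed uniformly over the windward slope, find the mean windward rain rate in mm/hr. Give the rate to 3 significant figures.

Incoming column moisture flux per unit ridge length: F = V × PW = 19.5 × 31 = 604.5 mm·m/s.
Spread over the 47 km slope with efficiency ε = 0.61: R = ε·F/W = 0.61 × 604.5 / 47000 m = 7.846e-03 mm/s.
R = 7.846e-03 × 3600 = 28.2 mm/hr.

R ≈ 28.2 mm/hr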